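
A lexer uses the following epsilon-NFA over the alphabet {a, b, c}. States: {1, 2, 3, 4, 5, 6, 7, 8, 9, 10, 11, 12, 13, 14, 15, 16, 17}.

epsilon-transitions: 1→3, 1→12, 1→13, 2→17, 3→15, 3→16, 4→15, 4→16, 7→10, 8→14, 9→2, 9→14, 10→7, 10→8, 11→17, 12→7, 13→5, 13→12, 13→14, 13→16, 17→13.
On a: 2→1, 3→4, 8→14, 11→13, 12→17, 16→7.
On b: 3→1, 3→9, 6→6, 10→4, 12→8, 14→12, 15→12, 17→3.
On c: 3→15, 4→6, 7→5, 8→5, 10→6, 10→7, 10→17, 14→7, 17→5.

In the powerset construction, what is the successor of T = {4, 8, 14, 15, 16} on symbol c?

{5, 6, 7, 8, 10, 14}

4 on c → {6}.
8 on c → {5}.
14 on c → {7}.
No c-transition from 15, 16.
Union after reading c: {5, 6, 7}.
Now take the epsilon-closure:
From 7 via epsilon: add 10.
From 10 via epsilon: add 8.
From 8 via epsilon: add 14.
No new states can be added; the closed set is {5, 6, 7, 8, 10, 14}.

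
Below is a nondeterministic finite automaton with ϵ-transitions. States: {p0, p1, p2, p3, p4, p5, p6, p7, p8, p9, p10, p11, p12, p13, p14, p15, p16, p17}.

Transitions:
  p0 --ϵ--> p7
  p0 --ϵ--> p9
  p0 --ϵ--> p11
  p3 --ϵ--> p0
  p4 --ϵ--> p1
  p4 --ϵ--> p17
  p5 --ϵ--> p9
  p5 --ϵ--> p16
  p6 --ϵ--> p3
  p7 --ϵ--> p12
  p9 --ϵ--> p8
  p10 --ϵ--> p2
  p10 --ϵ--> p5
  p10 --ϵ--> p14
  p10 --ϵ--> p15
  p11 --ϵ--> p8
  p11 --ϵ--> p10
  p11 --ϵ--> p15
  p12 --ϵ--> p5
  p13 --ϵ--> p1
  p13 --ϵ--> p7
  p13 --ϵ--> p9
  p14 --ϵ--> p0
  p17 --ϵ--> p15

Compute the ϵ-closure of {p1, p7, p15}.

{p1, p5, p7, p8, p9, p12, p15, p16}

Start with {p1, p7, p15}.
From p7 via ϵ: add p12.
From p12 via ϵ: add p5.
From p5 via ϵ: add p9, p16.
From p9 via ϵ: add p8.
No new states can be added; the closed set is {p1, p5, p7, p8, p9, p12, p15, p16}.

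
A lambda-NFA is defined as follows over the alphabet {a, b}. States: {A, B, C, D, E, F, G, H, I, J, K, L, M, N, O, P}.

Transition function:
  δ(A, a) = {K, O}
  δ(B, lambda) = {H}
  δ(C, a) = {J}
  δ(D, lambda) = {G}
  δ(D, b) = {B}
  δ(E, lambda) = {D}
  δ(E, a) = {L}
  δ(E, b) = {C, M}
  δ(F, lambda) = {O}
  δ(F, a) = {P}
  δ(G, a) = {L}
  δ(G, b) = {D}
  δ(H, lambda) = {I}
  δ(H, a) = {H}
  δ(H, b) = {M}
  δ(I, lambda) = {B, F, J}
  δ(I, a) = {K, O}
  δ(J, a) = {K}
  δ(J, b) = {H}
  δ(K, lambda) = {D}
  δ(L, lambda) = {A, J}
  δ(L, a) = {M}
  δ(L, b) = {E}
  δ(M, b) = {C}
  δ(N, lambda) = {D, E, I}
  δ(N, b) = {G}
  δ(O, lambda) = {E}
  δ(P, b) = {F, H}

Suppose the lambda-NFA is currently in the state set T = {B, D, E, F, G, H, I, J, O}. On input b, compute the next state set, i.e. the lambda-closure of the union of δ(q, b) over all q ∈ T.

D on b → {B}.
E on b → {C, M}.
G on b → {D}.
H on b → {M}.
J on b → {H}.
No b-transition from B, F, I, O.
Union after reading b: {B, C, D, H, M}.
Now take the lambda-closure:
From D via lambda: add G.
From H via lambda: add I.
From I via lambda: add F, J.
From F via lambda: add O.
From O via lambda: add E.
No new states can be added; the closed set is {B, C, D, E, F, G, H, I, J, M, O}.

{B, C, D, E, F, G, H, I, J, M, O}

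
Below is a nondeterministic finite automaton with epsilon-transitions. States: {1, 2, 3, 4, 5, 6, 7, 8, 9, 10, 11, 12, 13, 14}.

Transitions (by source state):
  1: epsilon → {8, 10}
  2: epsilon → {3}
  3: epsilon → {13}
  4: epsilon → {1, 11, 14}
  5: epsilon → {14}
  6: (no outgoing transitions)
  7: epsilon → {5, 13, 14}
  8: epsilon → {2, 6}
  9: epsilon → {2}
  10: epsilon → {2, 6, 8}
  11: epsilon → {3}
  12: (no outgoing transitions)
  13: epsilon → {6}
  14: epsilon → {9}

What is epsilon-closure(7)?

Start with {7}.
From 7 via epsilon: add 5, 13, 14.
From 13 via epsilon: add 6.
From 14 via epsilon: add 9.
From 9 via epsilon: add 2.
From 2 via epsilon: add 3.
No new states can be added; the closed set is {2, 3, 5, 6, 7, 9, 13, 14}.

{2, 3, 5, 6, 7, 9, 13, 14}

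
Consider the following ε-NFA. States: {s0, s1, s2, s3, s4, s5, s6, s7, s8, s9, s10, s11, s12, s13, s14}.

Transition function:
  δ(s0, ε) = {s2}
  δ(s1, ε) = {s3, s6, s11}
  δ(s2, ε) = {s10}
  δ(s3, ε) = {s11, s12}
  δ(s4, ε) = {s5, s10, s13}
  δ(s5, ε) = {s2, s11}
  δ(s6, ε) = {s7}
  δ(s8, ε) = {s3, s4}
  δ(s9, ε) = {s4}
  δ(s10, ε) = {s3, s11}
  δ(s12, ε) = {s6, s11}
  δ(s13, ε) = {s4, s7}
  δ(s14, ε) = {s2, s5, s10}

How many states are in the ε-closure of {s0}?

8

Start with {s0}.
From s0 via ε: add s2.
From s2 via ε: add s10.
From s10 via ε: add s3, s11.
From s3 via ε: add s12.
From s12 via ε: add s6.
From s6 via ε: add s7.
ε-closure = {s0, s2, s3, s6, s7, s10, s11, s12}, which has 8 states.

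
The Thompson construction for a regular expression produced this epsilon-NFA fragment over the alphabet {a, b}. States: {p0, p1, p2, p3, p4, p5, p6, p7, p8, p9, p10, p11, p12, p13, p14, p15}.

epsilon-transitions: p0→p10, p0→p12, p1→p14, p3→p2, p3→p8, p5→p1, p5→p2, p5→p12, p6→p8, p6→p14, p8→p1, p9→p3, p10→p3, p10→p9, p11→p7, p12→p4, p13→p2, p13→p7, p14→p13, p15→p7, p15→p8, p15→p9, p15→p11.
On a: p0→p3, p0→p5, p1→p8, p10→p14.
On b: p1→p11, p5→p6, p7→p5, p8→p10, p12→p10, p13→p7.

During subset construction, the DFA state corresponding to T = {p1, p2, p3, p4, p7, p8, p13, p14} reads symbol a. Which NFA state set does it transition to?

{p1, p2, p7, p8, p13, p14}

p1 on a → {p8}.
No a-transition from p2, p3, p4, p7, p8, p13, p14.
Union after reading a: {p8}.
Now take the epsilon-closure:
From p8 via epsilon: add p1.
From p1 via epsilon: add p14.
From p14 via epsilon: add p13.
From p13 via epsilon: add p2, p7.
No new states can be added; the closed set is {p1, p2, p7, p8, p13, p14}.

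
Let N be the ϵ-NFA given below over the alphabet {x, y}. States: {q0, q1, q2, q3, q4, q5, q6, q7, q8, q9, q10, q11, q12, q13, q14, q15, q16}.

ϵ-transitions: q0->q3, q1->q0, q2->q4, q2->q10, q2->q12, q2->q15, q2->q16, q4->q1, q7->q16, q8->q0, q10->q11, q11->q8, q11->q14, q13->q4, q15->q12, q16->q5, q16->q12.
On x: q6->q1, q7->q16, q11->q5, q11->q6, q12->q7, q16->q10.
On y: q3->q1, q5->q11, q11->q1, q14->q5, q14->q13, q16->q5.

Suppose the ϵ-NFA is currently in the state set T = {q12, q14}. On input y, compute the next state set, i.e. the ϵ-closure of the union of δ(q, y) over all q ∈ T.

{q0, q1, q3, q4, q5, q13}

q14 on y → {q5, q13}.
No y-transition from q12.
Union after reading y: {q5, q13}.
Now take the ϵ-closure:
From q13 via ϵ: add q4.
From q4 via ϵ: add q1.
From q1 via ϵ: add q0.
From q0 via ϵ: add q3.
No new states can be added; the closed set is {q0, q1, q3, q4, q5, q13}.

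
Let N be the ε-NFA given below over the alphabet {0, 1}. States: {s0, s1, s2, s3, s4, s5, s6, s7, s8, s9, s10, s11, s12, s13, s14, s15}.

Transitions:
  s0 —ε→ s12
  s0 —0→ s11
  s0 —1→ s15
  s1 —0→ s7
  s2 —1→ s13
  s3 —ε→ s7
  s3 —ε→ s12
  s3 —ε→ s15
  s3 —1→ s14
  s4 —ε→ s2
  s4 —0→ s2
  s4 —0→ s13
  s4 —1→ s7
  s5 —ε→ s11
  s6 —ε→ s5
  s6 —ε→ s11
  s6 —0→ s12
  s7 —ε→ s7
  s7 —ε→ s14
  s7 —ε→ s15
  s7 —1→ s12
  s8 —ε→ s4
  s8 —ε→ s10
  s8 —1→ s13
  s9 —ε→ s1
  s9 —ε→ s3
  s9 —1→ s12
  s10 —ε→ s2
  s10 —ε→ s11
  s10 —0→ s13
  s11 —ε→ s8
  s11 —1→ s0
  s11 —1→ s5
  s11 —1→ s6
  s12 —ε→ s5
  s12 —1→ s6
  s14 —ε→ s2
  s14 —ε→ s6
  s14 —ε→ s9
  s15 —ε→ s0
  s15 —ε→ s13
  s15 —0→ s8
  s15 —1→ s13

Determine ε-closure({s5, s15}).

{s0, s2, s4, s5, s8, s10, s11, s12, s13, s15}

Start with {s5, s15}.
From s5 via ε: add s11.
From s15 via ε: add s0, s13.
From s0 via ε: add s12.
From s11 via ε: add s8.
From s8 via ε: add s4, s10.
From s4 via ε: add s2.
No new states can be added; the closed set is {s0, s2, s4, s5, s8, s10, s11, s12, s13, s15}.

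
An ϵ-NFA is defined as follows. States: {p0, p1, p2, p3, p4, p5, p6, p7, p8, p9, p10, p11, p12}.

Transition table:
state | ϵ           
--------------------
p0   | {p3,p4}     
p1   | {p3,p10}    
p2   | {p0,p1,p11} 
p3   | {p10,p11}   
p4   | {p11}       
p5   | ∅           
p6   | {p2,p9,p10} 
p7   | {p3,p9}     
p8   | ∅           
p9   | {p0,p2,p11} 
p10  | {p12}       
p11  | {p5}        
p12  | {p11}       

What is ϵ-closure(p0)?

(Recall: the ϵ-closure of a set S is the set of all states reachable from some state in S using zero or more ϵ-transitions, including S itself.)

{p0, p3, p4, p5, p10, p11, p12}

Start with {p0}.
From p0 via ϵ: add p3, p4.
From p3 via ϵ: add p10, p11.
From p10 via ϵ: add p12.
From p11 via ϵ: add p5.
No new states can be added; the closed set is {p0, p3, p4, p5, p10, p11, p12}.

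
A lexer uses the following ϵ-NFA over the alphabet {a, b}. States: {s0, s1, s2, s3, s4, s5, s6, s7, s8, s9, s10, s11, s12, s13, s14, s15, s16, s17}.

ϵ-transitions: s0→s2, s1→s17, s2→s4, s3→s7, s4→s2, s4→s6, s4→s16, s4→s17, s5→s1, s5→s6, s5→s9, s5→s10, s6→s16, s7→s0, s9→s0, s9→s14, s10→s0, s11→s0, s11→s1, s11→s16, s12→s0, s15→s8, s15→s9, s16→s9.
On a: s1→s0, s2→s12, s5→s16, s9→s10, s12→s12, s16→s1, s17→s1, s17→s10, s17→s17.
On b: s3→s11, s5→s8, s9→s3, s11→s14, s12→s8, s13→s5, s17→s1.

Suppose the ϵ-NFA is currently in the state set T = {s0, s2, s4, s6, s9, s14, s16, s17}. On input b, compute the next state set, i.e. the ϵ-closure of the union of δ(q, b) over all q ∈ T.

{s0, s1, s2, s3, s4, s6, s7, s9, s14, s16, s17}

s9 on b → {s3}.
s17 on b → {s1}.
No b-transition from s0, s2, s4, s6, s14, s16.
Union after reading b: {s1, s3}.
Now take the ϵ-closure:
From s1 via ϵ: add s17.
From s3 via ϵ: add s7.
From s7 via ϵ: add s0.
From s0 via ϵ: add s2.
From s2 via ϵ: add s4.
From s4 via ϵ: add s6, s16.
From s16 via ϵ: add s9.
From s9 via ϵ: add s14.
No new states can be added; the closed set is {s0, s1, s2, s3, s4, s6, s7, s9, s14, s16, s17}.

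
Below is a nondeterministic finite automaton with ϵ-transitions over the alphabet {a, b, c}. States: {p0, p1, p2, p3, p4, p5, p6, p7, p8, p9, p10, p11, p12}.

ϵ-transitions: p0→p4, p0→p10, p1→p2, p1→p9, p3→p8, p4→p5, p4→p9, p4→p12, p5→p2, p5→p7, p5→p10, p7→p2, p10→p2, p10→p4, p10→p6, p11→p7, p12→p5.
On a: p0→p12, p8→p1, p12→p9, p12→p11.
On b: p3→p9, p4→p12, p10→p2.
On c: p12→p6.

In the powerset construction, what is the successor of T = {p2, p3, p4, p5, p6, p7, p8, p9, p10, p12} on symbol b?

{p2, p4, p5, p6, p7, p9, p10, p12}

p3 on b → {p9}.
p4 on b → {p12}.
p10 on b → {p2}.
No b-transition from p2, p5, p6, p7, p8, p9, p12.
Union after reading b: {p2, p9, p12}.
Now take the ϵ-closure:
From p12 via ϵ: add p5.
From p5 via ϵ: add p7, p10.
From p10 via ϵ: add p4, p6.
No new states can be added; the closed set is {p2, p4, p5, p6, p7, p9, p10, p12}.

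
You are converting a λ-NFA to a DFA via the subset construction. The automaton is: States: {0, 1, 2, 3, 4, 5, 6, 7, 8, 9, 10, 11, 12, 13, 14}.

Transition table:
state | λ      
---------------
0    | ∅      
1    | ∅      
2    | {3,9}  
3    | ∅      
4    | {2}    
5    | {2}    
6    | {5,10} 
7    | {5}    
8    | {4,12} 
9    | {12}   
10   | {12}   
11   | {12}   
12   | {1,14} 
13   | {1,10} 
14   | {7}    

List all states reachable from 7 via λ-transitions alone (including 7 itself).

{1, 2, 3, 5, 7, 9, 12, 14}

Start with {7}.
From 7 via λ: add 5.
From 5 via λ: add 2.
From 2 via λ: add 3, 9.
From 9 via λ: add 12.
From 12 via λ: add 1, 14.
No new states can be added; the closed set is {1, 2, 3, 5, 7, 9, 12, 14}.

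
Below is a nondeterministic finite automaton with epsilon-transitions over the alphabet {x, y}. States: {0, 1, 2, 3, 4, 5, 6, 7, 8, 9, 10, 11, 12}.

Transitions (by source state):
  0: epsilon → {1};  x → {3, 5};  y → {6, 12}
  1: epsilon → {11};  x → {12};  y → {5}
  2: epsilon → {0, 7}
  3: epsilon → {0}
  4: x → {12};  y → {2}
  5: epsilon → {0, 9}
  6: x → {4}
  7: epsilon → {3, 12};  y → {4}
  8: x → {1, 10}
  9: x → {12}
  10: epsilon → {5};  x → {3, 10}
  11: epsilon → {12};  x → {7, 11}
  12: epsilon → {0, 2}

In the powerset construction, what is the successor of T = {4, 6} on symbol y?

{0, 1, 2, 3, 7, 11, 12}

4 on y → {2}.
No y-transition from 6.
Union after reading y: {2}.
Now take the epsilon-closure:
From 2 via epsilon: add 0, 7.
From 0 via epsilon: add 1.
From 7 via epsilon: add 3, 12.
From 1 via epsilon: add 11.
No new states can be added; the closed set is {0, 1, 2, 3, 7, 11, 12}.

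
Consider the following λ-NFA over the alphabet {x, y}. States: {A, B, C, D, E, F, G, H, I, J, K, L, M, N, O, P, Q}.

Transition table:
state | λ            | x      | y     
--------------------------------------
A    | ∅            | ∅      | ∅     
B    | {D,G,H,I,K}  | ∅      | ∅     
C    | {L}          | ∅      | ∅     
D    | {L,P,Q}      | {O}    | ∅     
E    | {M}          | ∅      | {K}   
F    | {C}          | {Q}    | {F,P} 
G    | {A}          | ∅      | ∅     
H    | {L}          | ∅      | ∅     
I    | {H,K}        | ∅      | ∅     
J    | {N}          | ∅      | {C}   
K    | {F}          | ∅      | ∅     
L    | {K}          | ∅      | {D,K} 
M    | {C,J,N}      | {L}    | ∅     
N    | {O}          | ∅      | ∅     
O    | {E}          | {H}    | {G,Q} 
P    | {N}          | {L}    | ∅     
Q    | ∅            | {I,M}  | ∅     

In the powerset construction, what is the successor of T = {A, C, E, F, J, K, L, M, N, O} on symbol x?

{C, F, H, K, L, Q}

F on x → {Q}.
M on x → {L}.
O on x → {H}.
No x-transition from A, C, E, J, K, L, N.
Union after reading x: {H, L, Q}.
Now take the λ-closure:
From L via λ: add K.
From K via λ: add F.
From F via λ: add C.
No new states can be added; the closed set is {C, F, H, K, L, Q}.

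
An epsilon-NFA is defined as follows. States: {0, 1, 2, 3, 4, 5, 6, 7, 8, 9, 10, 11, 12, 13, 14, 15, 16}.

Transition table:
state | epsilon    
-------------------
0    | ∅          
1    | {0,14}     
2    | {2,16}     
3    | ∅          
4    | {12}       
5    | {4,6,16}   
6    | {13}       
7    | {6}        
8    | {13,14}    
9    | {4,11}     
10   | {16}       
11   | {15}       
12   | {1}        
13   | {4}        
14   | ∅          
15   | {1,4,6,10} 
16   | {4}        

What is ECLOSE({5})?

{0, 1, 4, 5, 6, 12, 13, 14, 16}

Start with {5}.
From 5 via epsilon: add 4, 6, 16.
From 4 via epsilon: add 12.
From 6 via epsilon: add 13.
From 12 via epsilon: add 1.
From 1 via epsilon: add 0, 14.
No new states can be added; the closed set is {0, 1, 4, 5, 6, 12, 13, 14, 16}.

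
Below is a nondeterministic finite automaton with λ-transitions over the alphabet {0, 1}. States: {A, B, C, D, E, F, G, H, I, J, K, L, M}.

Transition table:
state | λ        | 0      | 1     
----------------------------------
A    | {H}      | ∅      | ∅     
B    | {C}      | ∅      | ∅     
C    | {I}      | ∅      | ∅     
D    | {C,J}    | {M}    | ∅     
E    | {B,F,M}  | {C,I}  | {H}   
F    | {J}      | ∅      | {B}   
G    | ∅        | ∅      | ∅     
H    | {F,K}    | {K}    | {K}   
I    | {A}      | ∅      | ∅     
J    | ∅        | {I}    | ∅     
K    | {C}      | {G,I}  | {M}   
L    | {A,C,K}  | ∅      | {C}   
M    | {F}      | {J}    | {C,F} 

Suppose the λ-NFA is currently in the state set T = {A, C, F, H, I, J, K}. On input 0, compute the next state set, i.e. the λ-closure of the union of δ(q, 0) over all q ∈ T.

{A, C, F, G, H, I, J, K}

H on 0 → {K}.
J on 0 → {I}.
K on 0 → {G, I}.
No 0-transition from A, C, F, I.
Union after reading 0: {G, I, K}.
Now take the λ-closure:
From I via λ: add A.
From K via λ: add C.
From A via λ: add H.
From H via λ: add F.
From F via λ: add J.
No new states can be added; the closed set is {A, C, F, G, H, I, J, K}.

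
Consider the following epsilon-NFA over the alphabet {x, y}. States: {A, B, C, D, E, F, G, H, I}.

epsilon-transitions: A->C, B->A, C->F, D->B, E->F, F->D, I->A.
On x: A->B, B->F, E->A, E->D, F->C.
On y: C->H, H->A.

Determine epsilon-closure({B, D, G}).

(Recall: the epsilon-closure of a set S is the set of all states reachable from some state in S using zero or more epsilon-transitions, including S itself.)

Start with {B, D, G}.
From B via epsilon: add A.
From A via epsilon: add C.
From C via epsilon: add F.
No new states can be added; the closed set is {A, B, C, D, F, G}.

{A, B, C, D, F, G}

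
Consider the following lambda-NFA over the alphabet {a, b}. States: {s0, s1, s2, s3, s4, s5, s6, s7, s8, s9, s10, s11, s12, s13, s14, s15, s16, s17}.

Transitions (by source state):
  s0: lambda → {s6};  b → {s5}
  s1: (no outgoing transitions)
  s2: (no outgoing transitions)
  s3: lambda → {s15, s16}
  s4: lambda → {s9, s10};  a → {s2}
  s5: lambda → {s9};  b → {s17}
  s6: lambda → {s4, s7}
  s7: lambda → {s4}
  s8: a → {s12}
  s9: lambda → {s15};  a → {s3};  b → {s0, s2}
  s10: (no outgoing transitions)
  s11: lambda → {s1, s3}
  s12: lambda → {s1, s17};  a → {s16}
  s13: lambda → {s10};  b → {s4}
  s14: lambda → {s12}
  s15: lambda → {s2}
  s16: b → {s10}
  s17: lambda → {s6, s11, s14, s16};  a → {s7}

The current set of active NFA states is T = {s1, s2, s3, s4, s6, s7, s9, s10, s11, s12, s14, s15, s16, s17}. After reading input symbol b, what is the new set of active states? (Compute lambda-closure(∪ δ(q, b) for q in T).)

{s0, s2, s4, s6, s7, s9, s10, s15}

s9 on b → {s0, s2}.
s16 on b → {s10}.
No b-transition from s1, s2, s3, s4, s6, s7, s10, s11, s12, s14, s15, s17.
Union after reading b: {s0, s2, s10}.
Now take the lambda-closure:
From s0 via lambda: add s6.
From s6 via lambda: add s4, s7.
From s4 via lambda: add s9.
From s9 via lambda: add s15.
No new states can be added; the closed set is {s0, s2, s4, s6, s7, s9, s10, s15}.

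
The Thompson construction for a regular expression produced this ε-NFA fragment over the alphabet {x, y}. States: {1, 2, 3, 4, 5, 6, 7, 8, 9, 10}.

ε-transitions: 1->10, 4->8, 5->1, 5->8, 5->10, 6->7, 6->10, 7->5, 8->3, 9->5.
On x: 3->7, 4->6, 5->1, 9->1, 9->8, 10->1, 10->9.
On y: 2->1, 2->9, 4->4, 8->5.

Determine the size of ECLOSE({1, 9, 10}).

6

Start with {1, 9, 10}.
From 9 via ε: add 5.
From 5 via ε: add 8.
From 8 via ε: add 3.
ε-closure = {1, 3, 5, 8, 9, 10}, which has 6 states.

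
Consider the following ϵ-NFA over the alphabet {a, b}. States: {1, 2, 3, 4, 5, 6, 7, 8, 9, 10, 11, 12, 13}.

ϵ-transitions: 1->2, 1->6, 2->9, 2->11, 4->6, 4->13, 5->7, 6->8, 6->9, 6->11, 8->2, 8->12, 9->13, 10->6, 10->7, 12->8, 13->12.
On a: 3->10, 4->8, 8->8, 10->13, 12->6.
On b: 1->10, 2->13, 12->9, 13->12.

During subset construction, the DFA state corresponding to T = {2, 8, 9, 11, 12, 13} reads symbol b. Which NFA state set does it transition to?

2 on b → {13}.
12 on b → {9}.
13 on b → {12}.
No b-transition from 8, 9, 11.
Union after reading b: {9, 12, 13}.
Now take the ϵ-closure:
From 12 via ϵ: add 8.
From 8 via ϵ: add 2.
From 2 via ϵ: add 11.
No new states can be added; the closed set is {2, 8, 9, 11, 12, 13}.

{2, 8, 9, 11, 12, 13}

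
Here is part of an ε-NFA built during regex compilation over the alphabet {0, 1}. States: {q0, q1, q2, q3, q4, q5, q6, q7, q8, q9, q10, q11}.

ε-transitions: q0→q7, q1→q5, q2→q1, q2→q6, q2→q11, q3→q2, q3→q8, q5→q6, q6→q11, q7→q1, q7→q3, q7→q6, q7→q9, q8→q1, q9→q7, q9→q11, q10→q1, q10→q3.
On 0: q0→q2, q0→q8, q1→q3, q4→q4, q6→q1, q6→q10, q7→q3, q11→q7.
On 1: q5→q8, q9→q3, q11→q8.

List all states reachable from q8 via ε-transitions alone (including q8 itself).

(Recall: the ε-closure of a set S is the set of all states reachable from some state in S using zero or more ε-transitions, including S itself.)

Start with {q8}.
From q8 via ε: add q1.
From q1 via ε: add q5.
From q5 via ε: add q6.
From q6 via ε: add q11.
No new states can be added; the closed set is {q1, q5, q6, q8, q11}.

{q1, q5, q6, q8, q11}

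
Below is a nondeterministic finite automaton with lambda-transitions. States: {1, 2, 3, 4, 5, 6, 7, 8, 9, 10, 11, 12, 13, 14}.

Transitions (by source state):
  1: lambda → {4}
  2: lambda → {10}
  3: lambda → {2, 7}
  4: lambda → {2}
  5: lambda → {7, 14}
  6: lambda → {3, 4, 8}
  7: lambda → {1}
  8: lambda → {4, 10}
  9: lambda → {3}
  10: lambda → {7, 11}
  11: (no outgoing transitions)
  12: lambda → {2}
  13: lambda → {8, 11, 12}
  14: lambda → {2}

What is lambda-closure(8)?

{1, 2, 4, 7, 8, 10, 11}

Start with {8}.
From 8 via lambda: add 4, 10.
From 4 via lambda: add 2.
From 10 via lambda: add 7, 11.
From 7 via lambda: add 1.
No new states can be added; the closed set is {1, 2, 4, 7, 8, 10, 11}.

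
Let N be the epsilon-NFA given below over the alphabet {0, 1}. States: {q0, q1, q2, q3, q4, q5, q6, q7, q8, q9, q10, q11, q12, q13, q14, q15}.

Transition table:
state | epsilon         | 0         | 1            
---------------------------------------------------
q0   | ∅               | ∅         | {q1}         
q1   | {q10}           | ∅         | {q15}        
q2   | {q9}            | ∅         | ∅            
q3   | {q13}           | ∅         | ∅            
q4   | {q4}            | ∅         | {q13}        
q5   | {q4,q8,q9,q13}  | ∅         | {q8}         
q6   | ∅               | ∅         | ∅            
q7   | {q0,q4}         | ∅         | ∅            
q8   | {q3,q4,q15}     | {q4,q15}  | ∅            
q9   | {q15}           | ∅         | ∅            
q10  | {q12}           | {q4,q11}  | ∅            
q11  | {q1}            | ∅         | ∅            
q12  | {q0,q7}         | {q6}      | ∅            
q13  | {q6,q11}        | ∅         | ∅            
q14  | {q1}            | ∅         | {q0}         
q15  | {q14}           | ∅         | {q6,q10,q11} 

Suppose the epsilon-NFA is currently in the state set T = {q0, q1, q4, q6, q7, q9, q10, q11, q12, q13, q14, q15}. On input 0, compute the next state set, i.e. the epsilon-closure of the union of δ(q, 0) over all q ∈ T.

q10 on 0 → {q4, q11}.
q12 on 0 → {q6}.
No 0-transition from q0, q1, q4, q6, q7, q9, q11, q13, q14, q15.
Union after reading 0: {q4, q6, q11}.
Now take the epsilon-closure:
From q11 via epsilon: add q1.
From q1 via epsilon: add q10.
From q10 via epsilon: add q12.
From q12 via epsilon: add q0, q7.
No new states can be added; the closed set is {q0, q1, q4, q6, q7, q10, q11, q12}.

{q0, q1, q4, q6, q7, q10, q11, q12}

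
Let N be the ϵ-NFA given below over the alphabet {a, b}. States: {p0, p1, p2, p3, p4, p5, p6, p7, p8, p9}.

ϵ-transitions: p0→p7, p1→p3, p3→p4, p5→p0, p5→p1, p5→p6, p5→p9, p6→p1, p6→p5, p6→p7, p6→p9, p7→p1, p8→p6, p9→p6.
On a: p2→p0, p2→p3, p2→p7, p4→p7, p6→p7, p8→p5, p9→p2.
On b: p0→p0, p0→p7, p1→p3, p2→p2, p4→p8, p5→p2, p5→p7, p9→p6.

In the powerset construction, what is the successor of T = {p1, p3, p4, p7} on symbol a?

{p1, p3, p4, p7}

p4 on a → {p7}.
No a-transition from p1, p3, p7.
Union after reading a: {p7}.
Now take the ϵ-closure:
From p7 via ϵ: add p1.
From p1 via ϵ: add p3.
From p3 via ϵ: add p4.
No new states can be added; the closed set is {p1, p3, p4, p7}.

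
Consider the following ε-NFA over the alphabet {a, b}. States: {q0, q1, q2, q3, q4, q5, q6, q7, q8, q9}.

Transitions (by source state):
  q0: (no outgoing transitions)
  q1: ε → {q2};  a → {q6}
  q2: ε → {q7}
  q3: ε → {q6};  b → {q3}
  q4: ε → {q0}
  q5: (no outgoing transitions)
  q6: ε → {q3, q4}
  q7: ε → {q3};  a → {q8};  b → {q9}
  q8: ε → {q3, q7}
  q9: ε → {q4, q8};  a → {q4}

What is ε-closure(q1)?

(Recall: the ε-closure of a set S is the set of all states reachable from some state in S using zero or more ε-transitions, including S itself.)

Start with {q1}.
From q1 via ε: add q2.
From q2 via ε: add q7.
From q7 via ε: add q3.
From q3 via ε: add q6.
From q6 via ε: add q4.
From q4 via ε: add q0.
No new states can be added; the closed set is {q0, q1, q2, q3, q4, q6, q7}.

{q0, q1, q2, q3, q4, q6, q7}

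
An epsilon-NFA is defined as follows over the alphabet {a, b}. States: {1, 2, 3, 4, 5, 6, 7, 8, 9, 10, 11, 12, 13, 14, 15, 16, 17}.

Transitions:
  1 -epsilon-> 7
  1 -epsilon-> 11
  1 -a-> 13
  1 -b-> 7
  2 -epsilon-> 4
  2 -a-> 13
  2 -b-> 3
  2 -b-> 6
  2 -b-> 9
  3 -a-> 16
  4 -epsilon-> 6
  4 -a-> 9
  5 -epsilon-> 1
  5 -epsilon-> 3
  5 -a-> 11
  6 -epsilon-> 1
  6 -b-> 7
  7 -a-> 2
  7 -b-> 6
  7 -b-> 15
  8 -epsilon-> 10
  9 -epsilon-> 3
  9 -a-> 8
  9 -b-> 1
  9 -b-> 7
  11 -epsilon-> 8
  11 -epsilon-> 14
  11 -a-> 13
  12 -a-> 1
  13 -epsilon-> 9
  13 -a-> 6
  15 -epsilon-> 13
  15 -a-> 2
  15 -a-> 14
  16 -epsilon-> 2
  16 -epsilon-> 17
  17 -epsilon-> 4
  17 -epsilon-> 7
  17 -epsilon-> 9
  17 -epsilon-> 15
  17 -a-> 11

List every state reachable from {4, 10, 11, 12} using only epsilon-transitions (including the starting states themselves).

{1, 4, 6, 7, 8, 10, 11, 12, 14}

Start with {4, 10, 11, 12}.
From 4 via epsilon: add 6.
From 11 via epsilon: add 8, 14.
From 6 via epsilon: add 1.
From 1 via epsilon: add 7.
No new states can be added; the closed set is {1, 4, 6, 7, 8, 10, 11, 12, 14}.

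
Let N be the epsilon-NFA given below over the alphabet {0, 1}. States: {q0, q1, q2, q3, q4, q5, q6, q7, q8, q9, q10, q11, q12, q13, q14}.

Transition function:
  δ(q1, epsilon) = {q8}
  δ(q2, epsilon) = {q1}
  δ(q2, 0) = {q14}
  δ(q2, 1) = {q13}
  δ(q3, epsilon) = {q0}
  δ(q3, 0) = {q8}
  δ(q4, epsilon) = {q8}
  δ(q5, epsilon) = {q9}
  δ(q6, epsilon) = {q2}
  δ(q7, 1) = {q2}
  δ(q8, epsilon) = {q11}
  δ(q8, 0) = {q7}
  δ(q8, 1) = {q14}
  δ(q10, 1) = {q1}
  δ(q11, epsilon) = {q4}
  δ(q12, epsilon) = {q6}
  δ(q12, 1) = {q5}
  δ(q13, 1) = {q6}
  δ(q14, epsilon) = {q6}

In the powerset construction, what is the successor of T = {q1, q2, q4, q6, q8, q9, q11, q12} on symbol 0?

q2 on 0 → {q14}.
q8 on 0 → {q7}.
No 0-transition from q1, q4, q6, q9, q11, q12.
Union after reading 0: {q7, q14}.
Now take the epsilon-closure:
From q14 via epsilon: add q6.
From q6 via epsilon: add q2.
From q2 via epsilon: add q1.
From q1 via epsilon: add q8.
From q8 via epsilon: add q11.
From q11 via epsilon: add q4.
No new states can be added; the closed set is {q1, q2, q4, q6, q7, q8, q11, q14}.

{q1, q2, q4, q6, q7, q8, q11, q14}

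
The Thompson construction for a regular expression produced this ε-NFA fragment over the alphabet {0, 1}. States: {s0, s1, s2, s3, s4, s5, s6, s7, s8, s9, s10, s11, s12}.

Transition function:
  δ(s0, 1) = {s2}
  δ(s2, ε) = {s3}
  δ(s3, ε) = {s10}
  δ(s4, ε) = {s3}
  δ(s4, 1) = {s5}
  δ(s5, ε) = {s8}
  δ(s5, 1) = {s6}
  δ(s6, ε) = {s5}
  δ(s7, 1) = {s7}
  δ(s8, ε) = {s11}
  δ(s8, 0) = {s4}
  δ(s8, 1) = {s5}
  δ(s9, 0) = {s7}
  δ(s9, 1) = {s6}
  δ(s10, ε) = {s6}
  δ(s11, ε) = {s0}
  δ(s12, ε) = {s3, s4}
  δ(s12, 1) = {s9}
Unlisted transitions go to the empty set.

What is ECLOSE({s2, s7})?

Start with {s2, s7}.
From s2 via ε: add s3.
From s3 via ε: add s10.
From s10 via ε: add s6.
From s6 via ε: add s5.
From s5 via ε: add s8.
From s8 via ε: add s11.
From s11 via ε: add s0.
No new states can be added; the closed set is {s0, s2, s3, s5, s6, s7, s8, s10, s11}.

{s0, s2, s3, s5, s6, s7, s8, s10, s11}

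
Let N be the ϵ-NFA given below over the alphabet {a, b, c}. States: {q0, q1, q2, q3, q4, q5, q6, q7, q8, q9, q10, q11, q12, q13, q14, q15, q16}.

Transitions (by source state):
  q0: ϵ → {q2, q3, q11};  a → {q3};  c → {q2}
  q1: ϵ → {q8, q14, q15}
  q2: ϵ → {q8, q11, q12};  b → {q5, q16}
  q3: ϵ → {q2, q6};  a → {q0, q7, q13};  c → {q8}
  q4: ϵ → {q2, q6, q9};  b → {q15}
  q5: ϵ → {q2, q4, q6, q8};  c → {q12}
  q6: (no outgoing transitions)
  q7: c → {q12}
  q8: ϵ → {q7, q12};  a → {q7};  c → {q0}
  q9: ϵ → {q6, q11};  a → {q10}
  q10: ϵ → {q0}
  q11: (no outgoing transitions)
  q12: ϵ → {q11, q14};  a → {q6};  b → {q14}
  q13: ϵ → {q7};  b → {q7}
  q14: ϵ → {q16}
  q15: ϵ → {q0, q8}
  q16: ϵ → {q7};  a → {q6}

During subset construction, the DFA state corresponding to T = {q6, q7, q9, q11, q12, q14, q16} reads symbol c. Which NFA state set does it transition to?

q7 on c → {q12}.
No c-transition from q6, q9, q11, q12, q14, q16.
Union after reading c: {q12}.
Now take the ϵ-closure:
From q12 via ϵ: add q11, q14.
From q14 via ϵ: add q16.
From q16 via ϵ: add q7.
No new states can be added; the closed set is {q7, q11, q12, q14, q16}.

{q7, q11, q12, q14, q16}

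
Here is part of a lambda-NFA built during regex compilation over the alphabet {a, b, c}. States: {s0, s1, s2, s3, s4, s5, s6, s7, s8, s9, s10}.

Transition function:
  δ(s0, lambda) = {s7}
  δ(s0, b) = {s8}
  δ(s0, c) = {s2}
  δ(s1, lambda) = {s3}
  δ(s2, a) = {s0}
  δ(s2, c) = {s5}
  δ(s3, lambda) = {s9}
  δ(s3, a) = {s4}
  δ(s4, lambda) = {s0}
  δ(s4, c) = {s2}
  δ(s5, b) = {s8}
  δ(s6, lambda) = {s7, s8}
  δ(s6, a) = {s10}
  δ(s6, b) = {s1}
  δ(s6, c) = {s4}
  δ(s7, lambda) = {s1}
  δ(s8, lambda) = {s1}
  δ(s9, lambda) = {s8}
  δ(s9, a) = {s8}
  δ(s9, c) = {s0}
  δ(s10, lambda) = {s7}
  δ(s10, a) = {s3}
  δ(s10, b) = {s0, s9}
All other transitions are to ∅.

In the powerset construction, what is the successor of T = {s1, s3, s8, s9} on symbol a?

{s0, s1, s3, s4, s7, s8, s9}

s3 on a → {s4}.
s9 on a → {s8}.
No a-transition from s1, s8.
Union after reading a: {s4, s8}.
Now take the lambda-closure:
From s4 via lambda: add s0.
From s8 via lambda: add s1.
From s0 via lambda: add s7.
From s1 via lambda: add s3.
From s3 via lambda: add s9.
No new states can be added; the closed set is {s0, s1, s3, s4, s7, s8, s9}.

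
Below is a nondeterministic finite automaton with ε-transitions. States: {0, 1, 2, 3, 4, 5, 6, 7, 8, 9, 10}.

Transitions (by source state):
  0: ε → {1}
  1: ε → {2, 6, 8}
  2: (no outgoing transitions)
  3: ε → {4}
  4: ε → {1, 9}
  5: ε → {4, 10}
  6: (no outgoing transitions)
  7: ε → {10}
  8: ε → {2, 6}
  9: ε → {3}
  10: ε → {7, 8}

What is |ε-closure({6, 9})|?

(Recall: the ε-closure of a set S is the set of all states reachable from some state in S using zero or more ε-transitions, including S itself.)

7

Start with {6, 9}.
From 9 via ε: add 3.
From 3 via ε: add 4.
From 4 via ε: add 1.
From 1 via ε: add 2, 8.
ε-closure = {1, 2, 3, 4, 6, 8, 9}, which has 7 states.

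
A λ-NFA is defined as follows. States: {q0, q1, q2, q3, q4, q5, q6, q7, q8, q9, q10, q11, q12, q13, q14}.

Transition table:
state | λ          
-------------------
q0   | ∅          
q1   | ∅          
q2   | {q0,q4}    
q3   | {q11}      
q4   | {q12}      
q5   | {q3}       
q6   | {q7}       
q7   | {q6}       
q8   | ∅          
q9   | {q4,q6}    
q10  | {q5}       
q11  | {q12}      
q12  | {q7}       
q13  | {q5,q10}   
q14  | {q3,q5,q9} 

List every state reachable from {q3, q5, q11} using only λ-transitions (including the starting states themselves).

{q3, q5, q6, q7, q11, q12}

Start with {q3, q5, q11}.
From q11 via λ: add q12.
From q12 via λ: add q7.
From q7 via λ: add q6.
No new states can be added; the closed set is {q3, q5, q6, q7, q11, q12}.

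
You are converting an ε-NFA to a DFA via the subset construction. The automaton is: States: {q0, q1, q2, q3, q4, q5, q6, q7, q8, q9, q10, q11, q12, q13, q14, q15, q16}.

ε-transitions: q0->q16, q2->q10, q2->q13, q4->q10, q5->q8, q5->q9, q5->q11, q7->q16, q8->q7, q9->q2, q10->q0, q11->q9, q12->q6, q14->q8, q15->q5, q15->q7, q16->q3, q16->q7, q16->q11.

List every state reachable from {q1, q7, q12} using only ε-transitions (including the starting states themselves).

Start with {q1, q7, q12}.
From q7 via ε: add q16.
From q12 via ε: add q6.
From q16 via ε: add q3, q11.
From q11 via ε: add q9.
From q9 via ε: add q2.
From q2 via ε: add q10, q13.
From q10 via ε: add q0.
No new states can be added; the closed set is {q0, q1, q2, q3, q6, q7, q9, q10, q11, q12, q13, q16}.

{q0, q1, q2, q3, q6, q7, q9, q10, q11, q12, q13, q16}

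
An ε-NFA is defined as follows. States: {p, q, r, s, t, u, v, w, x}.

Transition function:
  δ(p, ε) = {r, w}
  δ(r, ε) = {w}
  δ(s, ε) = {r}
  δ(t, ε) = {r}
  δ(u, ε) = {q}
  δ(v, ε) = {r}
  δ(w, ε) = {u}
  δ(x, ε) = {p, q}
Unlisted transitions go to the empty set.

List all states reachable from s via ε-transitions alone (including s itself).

{q, r, s, u, w}

Start with {s}.
From s via ε: add r.
From r via ε: add w.
From w via ε: add u.
From u via ε: add q.
No new states can be added; the closed set is {q, r, s, u, w}.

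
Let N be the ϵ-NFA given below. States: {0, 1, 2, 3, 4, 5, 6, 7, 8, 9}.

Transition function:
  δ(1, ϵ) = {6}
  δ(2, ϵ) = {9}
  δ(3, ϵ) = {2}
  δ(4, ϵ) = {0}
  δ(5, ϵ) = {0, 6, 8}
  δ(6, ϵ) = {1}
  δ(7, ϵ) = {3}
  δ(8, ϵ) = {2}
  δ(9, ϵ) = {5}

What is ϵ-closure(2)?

Start with {2}.
From 2 via ϵ: add 9.
From 9 via ϵ: add 5.
From 5 via ϵ: add 0, 6, 8.
From 6 via ϵ: add 1.
No new states can be added; the closed set is {0, 1, 2, 5, 6, 8, 9}.

{0, 1, 2, 5, 6, 8, 9}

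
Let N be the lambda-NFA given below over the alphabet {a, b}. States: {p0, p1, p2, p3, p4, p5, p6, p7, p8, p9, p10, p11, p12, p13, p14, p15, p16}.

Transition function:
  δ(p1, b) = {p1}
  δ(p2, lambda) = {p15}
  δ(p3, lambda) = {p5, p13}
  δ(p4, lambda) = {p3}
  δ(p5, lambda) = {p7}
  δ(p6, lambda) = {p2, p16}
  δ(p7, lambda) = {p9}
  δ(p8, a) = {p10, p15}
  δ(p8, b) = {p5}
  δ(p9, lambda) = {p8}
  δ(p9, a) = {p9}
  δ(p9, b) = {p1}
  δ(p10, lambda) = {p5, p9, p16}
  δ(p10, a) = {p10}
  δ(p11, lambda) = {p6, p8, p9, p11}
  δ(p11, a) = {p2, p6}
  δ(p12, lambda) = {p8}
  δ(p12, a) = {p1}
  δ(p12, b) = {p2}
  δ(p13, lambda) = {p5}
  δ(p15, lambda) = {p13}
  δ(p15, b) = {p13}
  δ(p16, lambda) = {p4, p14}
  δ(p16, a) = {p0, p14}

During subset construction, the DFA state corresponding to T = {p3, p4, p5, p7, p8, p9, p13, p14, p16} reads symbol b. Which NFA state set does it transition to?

{p1, p5, p7, p8, p9}

p8 on b → {p5}.
p9 on b → {p1}.
No b-transition from p3, p4, p5, p7, p13, p14, p16.
Union after reading b: {p1, p5}.
Now take the lambda-closure:
From p5 via lambda: add p7.
From p7 via lambda: add p9.
From p9 via lambda: add p8.
No new states can be added; the closed set is {p1, p5, p7, p8, p9}.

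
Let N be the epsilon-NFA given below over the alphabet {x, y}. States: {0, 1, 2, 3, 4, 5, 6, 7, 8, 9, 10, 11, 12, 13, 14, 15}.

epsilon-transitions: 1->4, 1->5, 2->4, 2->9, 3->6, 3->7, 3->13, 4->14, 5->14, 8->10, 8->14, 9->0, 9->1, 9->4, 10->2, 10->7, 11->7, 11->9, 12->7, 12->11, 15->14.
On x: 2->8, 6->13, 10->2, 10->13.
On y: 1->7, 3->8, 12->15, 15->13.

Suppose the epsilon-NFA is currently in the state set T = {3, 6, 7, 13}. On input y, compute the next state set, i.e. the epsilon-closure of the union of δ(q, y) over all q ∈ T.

3 on y → {8}.
No y-transition from 6, 7, 13.
Union after reading y: {8}.
Now take the epsilon-closure:
From 8 via epsilon: add 10, 14.
From 10 via epsilon: add 2, 7.
From 2 via epsilon: add 4, 9.
From 9 via epsilon: add 0, 1.
From 1 via epsilon: add 5.
No new states can be added; the closed set is {0, 1, 2, 4, 5, 7, 8, 9, 10, 14}.

{0, 1, 2, 4, 5, 7, 8, 9, 10, 14}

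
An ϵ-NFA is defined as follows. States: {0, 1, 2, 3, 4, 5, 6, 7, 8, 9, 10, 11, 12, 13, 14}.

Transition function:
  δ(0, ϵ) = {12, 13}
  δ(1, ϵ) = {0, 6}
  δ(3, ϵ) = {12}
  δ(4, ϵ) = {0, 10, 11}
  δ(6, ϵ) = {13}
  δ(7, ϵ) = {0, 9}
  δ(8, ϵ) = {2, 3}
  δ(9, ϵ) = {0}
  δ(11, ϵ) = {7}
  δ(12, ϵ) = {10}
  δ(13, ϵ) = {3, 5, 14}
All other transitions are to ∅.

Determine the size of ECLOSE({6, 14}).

Start with {6, 14}.
From 6 via ϵ: add 13.
From 13 via ϵ: add 3, 5.
From 3 via ϵ: add 12.
From 12 via ϵ: add 10.
ϵ-closure = {3, 5, 6, 10, 12, 13, 14}, which has 7 states.

7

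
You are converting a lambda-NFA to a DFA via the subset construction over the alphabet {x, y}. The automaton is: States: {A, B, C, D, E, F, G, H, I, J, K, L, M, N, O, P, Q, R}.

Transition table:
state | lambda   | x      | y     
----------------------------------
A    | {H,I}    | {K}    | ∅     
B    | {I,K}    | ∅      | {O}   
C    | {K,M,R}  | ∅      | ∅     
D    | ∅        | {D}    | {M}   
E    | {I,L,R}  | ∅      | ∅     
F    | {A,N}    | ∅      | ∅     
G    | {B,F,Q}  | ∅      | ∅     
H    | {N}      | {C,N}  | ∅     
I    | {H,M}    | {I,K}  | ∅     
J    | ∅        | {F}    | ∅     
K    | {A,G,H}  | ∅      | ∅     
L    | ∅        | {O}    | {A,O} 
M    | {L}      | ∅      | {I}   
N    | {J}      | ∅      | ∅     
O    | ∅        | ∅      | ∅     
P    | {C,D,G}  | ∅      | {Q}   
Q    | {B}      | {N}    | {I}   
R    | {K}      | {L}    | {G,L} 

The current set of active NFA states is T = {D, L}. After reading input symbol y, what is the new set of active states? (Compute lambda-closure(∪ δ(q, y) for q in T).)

D on y → {M}.
L on y → {A, O}.
Union after reading y: {A, M, O}.
Now take the lambda-closure:
From A via lambda: add H, I.
From M via lambda: add L.
From H via lambda: add N.
From N via lambda: add J.
No new states can be added; the closed set is {A, H, I, J, L, M, N, O}.

{A, H, I, J, L, M, N, O}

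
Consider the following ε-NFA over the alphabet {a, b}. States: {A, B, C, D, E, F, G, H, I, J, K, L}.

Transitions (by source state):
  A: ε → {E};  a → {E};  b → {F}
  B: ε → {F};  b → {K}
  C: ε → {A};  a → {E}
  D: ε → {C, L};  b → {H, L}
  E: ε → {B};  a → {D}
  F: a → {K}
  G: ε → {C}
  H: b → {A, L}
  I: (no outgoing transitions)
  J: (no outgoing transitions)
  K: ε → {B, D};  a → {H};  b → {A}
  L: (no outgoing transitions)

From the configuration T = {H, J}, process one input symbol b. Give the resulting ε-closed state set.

H on b → {A, L}.
No b-transition from J.
Union after reading b: {A, L}.
Now take the ε-closure:
From A via ε: add E.
From E via ε: add B.
From B via ε: add F.
No new states can be added; the closed set is {A, B, E, F, L}.

{A, B, E, F, L}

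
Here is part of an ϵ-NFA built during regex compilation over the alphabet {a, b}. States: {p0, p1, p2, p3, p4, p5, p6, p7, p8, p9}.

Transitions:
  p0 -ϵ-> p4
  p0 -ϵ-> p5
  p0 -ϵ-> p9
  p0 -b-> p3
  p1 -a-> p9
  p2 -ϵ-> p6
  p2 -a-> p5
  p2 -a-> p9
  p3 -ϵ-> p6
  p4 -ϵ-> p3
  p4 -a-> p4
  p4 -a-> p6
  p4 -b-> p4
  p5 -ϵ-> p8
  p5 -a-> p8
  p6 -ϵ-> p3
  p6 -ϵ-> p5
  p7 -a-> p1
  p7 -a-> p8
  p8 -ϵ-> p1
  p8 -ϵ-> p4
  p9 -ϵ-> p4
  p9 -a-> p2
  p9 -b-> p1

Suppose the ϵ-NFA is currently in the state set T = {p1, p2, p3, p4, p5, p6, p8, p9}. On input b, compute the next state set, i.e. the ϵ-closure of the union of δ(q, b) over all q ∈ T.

{p1, p3, p4, p5, p6, p8}

p4 on b → {p4}.
p9 on b → {p1}.
No b-transition from p1, p2, p3, p5, p6, p8.
Union after reading b: {p1, p4}.
Now take the ϵ-closure:
From p4 via ϵ: add p3.
From p3 via ϵ: add p6.
From p6 via ϵ: add p5.
From p5 via ϵ: add p8.
No new states can be added; the closed set is {p1, p3, p4, p5, p6, p8}.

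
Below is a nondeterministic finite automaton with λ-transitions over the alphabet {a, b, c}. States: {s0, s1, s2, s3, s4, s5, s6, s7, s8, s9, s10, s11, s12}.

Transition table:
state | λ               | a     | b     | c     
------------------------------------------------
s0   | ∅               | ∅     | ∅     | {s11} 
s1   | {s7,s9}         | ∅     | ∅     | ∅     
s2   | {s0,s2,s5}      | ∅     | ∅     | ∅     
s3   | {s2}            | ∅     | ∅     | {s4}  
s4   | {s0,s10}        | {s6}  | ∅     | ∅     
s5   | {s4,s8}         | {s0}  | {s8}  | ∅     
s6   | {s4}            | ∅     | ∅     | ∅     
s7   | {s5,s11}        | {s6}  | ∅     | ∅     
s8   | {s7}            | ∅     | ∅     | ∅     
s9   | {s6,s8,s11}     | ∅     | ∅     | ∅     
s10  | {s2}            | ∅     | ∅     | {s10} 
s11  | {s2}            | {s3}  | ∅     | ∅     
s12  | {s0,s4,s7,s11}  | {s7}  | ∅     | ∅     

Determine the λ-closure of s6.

{s0, s2, s4, s5, s6, s7, s8, s10, s11}

Start with {s6}.
From s6 via λ: add s4.
From s4 via λ: add s0, s10.
From s10 via λ: add s2.
From s2 via λ: add s5.
From s5 via λ: add s8.
From s8 via λ: add s7.
From s7 via λ: add s11.
No new states can be added; the closed set is {s0, s2, s4, s5, s6, s7, s8, s10, s11}.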